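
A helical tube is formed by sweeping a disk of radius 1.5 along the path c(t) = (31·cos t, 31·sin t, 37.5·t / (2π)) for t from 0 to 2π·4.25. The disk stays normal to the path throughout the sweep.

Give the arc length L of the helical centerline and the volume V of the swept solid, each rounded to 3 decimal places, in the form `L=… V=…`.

2πR = 2π·31 = 194.778745
per-turn = √(194.778745² + 37.5²) = √(37938.7593 + 1406.25) = √39345.0093 = 198.355765
L = 4.25 × 198.355765 = 843.011999
V = π·1.5² × L = 7.068583 × 843.011999 = 5958.900683

L=843.012 V=5958.901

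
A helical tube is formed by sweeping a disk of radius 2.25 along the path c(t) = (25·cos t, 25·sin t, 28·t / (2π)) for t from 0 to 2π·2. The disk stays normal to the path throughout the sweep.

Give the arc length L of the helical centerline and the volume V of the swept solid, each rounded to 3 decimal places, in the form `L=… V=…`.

2πR = 2π·25 = 157.079633
per-turn = √(157.079633² + 28²) = √(24674.0110 + 784) = √25458.0110 = 159.555667
L = 2 × 159.555667 = 319.111335
V = π·2.25² × L = 15.904313 × 319.111335 = 5075.246490

L=319.111 V=5075.246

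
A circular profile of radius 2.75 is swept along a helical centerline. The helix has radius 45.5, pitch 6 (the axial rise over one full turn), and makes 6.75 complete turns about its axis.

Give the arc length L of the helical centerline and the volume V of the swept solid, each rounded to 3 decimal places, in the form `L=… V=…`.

2πR = 2π·45.5 = 285.884931
per-turn = √(285.884931² + 6²) = √(81730.1940 + 36) = √81766.1940 = 285.947887
L = 6.75 × 285.947887 = 1930.148237
V = π·2.75² × L = 23.758294 × 1930.148237 = 45857.030129

L=1930.148 V=45857.030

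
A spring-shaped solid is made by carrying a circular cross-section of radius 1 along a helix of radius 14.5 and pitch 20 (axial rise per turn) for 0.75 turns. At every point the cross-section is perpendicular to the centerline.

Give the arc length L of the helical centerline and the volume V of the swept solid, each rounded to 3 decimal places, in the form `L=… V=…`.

2πR = 2π·14.5 = 91.106187
per-turn = √(91.106187² + 20²) = √(8300.3373 + 400) = √8700.3373 = 93.275599
L = 0.75 × 93.275599 = 69.956699
V = π·1² × L = 3.141593 × 69.956699 = 219.775452

L=69.957 V=219.775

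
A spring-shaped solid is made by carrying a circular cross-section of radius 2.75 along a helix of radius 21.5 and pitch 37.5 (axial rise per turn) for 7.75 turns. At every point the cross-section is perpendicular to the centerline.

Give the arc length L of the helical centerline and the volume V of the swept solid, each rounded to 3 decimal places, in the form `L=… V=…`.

2πR = 2π·21.5 = 135.088484
per-turn = √(135.088484² + 37.5²) = √(18248.8985 + 1406.25) = √19655.1485 = 140.196821
L = 7.75 × 140.196821 = 1086.525361
V = π·2.75² × L = 23.758294 × 1086.525361 = 25813.989435

L=1086.525 V=25813.989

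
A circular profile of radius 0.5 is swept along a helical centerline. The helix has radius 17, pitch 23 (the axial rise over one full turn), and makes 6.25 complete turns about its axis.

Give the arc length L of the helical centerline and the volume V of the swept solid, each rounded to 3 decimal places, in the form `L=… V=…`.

2πR = 2π·17 = 106.814150
per-turn = √(106.814150² + 23²) = √(11409.2627 + 529) = √11938.2627 = 109.262357
L = 6.25 × 109.262357 = 682.889732
V = π·0.5² × L = 0.785398 × 682.889732 = 536.340341

L=682.890 V=536.340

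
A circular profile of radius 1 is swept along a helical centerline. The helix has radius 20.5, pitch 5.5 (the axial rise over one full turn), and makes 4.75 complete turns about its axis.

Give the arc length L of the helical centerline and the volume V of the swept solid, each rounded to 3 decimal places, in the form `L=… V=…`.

2πR = 2π·20.5 = 128.805299
per-turn = √(128.805299² + 5.5²) = √(16590.8050 + 30.25) = √16621.0550 = 128.922671
L = 4.75 × 128.922671 = 612.382685
V = π·1² × L = 3.141593 × 612.382685 = 1923.856946

L=612.383 V=1923.857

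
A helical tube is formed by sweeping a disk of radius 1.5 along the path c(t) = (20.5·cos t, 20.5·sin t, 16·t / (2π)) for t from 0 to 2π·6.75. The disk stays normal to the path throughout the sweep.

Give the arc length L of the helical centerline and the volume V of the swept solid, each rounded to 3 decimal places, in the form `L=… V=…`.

2πR = 2π·20.5 = 128.805299
per-turn = √(128.805299² + 16²) = √(16590.8050 + 256) = √16846.8050 = 129.795243
L = 6.75 × 129.795243 = 876.117887
V = π·1.5² × L = 7.068583 × 876.117887 = 6192.912418

L=876.118 V=6192.912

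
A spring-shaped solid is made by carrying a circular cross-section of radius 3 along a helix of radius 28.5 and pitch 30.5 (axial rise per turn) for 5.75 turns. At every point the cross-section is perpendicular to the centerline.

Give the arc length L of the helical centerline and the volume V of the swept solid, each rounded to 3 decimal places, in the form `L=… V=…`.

L=1044.485 V=29532.131

2πR = 2π·28.5 = 179.070781
per-turn = √(179.070781² + 30.5²) = √(32066.3447 + 930.25) = √32996.5947 = 181.649648
L = 5.75 × 181.649648 = 1044.485477
V = π·3² × L = 28.274334 × 1044.485477 = 29532.131120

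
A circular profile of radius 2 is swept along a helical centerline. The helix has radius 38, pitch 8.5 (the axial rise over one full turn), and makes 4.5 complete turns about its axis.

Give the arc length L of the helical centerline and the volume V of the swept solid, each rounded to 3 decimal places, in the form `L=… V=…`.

2πR = 2π·38 = 238.761042
per-turn = √(238.761042² + 8.5²) = √(57006.8350 + 72.25) = √57079.0850 = 238.912296
L = 4.5 × 238.912296 = 1075.105330
V = π·2² × L = 12.566371 × 1075.105330 = 13510.172033

L=1075.105 V=13510.172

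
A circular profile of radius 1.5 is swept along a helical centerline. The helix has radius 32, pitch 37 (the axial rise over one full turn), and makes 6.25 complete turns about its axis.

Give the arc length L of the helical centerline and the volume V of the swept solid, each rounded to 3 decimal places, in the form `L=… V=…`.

2πR = 2π·32 = 201.061930
per-turn = √(201.061930² + 37²) = √(40425.8996 + 1369) = √41794.8996 = 204.438009
L = 6.25 × 204.438009 = 1277.737558
V = π·1.5² × L = 7.068583 × 1277.737558 = 9031.794581

L=1277.738 V=9031.795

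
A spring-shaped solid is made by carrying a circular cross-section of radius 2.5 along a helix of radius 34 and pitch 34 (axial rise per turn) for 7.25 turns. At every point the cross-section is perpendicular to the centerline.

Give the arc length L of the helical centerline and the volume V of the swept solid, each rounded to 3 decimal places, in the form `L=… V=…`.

2πR = 2π·34 = 213.628300
per-turn = √(213.628300² + 34²) = √(45637.0508 + 1156) = √46793.0508 = 216.317014
L = 7.25 × 216.317014 = 1568.298355
V = π·2.5² × L = 19.634954 × 1568.298355 = 30793.466191

L=1568.298 V=30793.466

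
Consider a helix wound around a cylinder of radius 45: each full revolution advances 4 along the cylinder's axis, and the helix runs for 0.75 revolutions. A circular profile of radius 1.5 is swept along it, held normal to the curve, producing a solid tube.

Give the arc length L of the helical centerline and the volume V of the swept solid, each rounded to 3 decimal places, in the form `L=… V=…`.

L=212.079 V=1499.096

2πR = 2π·45 = 282.743339
per-turn = √(282.743339² + 4²) = √(79943.7956 + 16) = √79959.7956 = 282.771632
L = 0.75 × 282.771632 = 212.078724
V = π·1.5² × L = 7.068583 × 212.078724 = 1499.096161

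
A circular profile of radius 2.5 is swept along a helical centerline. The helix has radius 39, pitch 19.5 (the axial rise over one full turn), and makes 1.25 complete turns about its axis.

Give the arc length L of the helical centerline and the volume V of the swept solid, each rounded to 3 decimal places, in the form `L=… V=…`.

L=307.274 V=6033.303

2πR = 2π·39 = 245.044227
per-turn = √(245.044227² + 19.5²) = √(60046.6732 + 380.25) = √60426.9232 = 245.818883
L = 1.25 × 245.818883 = 307.273604
V = π·2.5² × L = 19.634954 × 307.273604 = 6033.303098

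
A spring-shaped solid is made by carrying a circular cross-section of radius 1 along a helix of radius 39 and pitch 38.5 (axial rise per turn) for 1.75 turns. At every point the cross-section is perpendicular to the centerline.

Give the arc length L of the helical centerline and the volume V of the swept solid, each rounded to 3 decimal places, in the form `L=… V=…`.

2πR = 2π·39 = 245.044227
per-turn = √(245.044227² + 38.5²) = √(60046.6732 + 1482.25) = √61528.9232 = 248.050243
L = 1.75 × 248.050243 = 434.087926
V = π·1² × L = 3.141593 × 434.087926 = 1363.727438

L=434.088 V=1363.727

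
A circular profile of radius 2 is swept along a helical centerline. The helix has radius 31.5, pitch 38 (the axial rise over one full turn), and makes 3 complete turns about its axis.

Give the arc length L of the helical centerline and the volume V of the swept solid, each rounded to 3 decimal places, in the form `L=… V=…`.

L=604.606 V=7597.700

2πR = 2π·31.5 = 197.920337
per-turn = √(197.920337² + 38²) = √(39172.4599 + 1444) = √40616.4599 = 201.535257
L = 3 × 201.535257 = 604.605771
V = π·2² × L = 12.566371 × 604.605771 = 7597.700199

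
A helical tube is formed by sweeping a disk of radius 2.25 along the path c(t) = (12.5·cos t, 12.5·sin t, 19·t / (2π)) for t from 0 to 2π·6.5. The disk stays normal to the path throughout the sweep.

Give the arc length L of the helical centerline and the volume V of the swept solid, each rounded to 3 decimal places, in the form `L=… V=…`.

2πR = 2π·12.5 = 78.539816
per-turn = √(78.539816² + 19²) = √(6168.5028 + 361) = √6529.5028 = 80.805339
L = 6.5 × 80.805339 = 525.234701
V = π·2.25² × L = 15.904313 × 525.234701 = 8353.496984

L=525.235 V=8353.497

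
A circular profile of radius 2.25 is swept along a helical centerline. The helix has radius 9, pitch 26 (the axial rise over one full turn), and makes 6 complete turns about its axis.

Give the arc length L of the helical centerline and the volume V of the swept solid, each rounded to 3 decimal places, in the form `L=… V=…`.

2πR = 2π·9 = 56.548668
per-turn = √(56.548668² + 26²) = √(3197.7518 + 676) = √3873.7518 = 62.239472
L = 6 × 62.239472 = 373.436830
V = π·2.25² × L = 15.904313 × 373.436830 = 5939.256153

L=373.437 V=5939.256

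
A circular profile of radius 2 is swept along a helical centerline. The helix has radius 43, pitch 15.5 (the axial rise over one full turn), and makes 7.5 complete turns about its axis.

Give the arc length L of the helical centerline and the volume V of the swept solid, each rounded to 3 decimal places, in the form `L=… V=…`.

2πR = 2π·43 = 270.176968
per-turn = √(270.176968² + 15.5²) = √(72995.5942 + 240.25) = √73235.8442 = 270.621219
L = 7.5 × 270.621219 = 2029.659142
V = π·2² × L = 12.566371 × 2029.659142 = 25505.449002

L=2029.659 V=25505.449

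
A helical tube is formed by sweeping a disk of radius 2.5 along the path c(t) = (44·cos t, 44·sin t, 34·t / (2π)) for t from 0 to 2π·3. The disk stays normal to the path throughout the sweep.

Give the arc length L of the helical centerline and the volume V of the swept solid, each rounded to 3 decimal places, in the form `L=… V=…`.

L=835.629 V=16407.538

2πR = 2π·44 = 276.460154
per-turn = √(276.460154² + 34²) = √(76430.2165 + 1156) = √77586.2165 = 278.543024
L = 3 × 278.543024 = 835.629073
V = π·2.5² × L = 19.634954 × 835.629073 = 16407.538489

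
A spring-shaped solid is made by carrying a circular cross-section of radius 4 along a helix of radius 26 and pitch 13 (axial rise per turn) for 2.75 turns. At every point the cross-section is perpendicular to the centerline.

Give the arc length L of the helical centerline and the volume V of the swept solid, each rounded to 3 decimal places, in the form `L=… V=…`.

L=450.668 V=22653.042

2πR = 2π·26 = 163.362818
per-turn = √(163.362818² + 13²) = √(26687.4103 + 169) = √26856.4103 = 163.879255
L = 2.75 × 163.879255 = 450.667952
V = π·4² × L = 50.265482 × 450.667952 = 22653.042032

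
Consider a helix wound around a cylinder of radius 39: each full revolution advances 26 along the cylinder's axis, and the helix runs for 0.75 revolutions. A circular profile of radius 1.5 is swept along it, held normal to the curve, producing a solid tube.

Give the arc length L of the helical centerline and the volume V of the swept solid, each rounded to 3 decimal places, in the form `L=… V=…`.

2πR = 2π·39 = 245.044227
per-turn = √(245.044227² + 26²) = √(60046.6732 + 676) = √60722.6732 = 246.419709
L = 0.75 × 246.419709 = 184.814782
V = π·1.5² × L = 7.068583 × 184.814782 = 1306.378713

L=184.815 V=1306.379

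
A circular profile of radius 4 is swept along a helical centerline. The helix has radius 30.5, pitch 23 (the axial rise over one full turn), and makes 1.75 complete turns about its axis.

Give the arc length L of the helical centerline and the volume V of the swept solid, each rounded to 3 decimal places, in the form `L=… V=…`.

2πR = 2π·30.5 = 191.637152
per-turn = √(191.637152² + 23²) = √(36724.7980 + 529) = √37253.7980 = 193.012430
L = 1.75 × 193.012430 = 337.771752
V = π·4² × L = 50.265482 × 337.771752 = 16978.260064

L=337.772 V=16978.260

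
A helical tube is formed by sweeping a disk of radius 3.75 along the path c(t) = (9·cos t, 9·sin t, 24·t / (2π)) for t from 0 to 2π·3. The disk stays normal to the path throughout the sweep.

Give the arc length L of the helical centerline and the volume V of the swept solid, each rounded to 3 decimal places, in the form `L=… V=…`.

2πR = 2π·9 = 56.548668
per-turn = √(56.548668² + 24²) = √(3197.7518 + 576) = √3773.7518 = 61.430870
L = 3 × 61.430870 = 184.292611
V = π·3.75² × L = 44.178647 × 184.292611 = 8141.798145

L=184.293 V=8141.798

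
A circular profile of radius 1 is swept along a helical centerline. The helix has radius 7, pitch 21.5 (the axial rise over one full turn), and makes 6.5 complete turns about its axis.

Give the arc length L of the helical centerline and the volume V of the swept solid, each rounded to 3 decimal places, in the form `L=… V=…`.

2πR = 2π·7 = 43.982297
per-turn = √(43.982297² + 21.5²) = √(1934.4425 + 462.25) = √2396.6925 = 48.956026
L = 6.5 × 48.956026 = 318.214168
V = π·1² × L = 3.141593 × 318.214168 = 999.699292

L=318.214 V=999.699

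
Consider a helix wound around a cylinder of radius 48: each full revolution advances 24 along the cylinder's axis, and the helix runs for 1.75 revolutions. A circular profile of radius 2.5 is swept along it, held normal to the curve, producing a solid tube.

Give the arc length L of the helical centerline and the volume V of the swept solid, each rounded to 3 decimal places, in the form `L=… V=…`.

L=529.456 V=10395.845

2πR = 2π·48 = 301.592895
per-turn = √(301.592895² + 24²) = √(90958.2742 + 576) = √91534.2742 = 302.546317
L = 1.75 × 302.546317 = 529.456055
V = π·2.5² × L = 19.634954 × 529.456055 = 10395.845338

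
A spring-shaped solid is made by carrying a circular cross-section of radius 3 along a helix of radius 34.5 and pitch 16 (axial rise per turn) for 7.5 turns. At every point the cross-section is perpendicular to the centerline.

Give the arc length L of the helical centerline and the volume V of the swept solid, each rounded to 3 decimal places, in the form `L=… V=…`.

2πR = 2π·34.5 = 216.769893
per-turn = √(216.769893² + 16²) = √(46989.1866 + 256) = √47245.1866 = 217.359579
L = 7.5 × 217.359579 = 1630.196842
V = π·3² × L = 28.274334 × 1630.196842 = 46092.729804

L=1630.197 V=46092.730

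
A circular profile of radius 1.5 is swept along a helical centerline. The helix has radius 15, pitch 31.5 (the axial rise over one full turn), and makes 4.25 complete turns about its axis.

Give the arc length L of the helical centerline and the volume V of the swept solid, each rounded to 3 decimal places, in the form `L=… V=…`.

L=422.333 V=2985.297

2πR = 2π·15 = 94.247780
per-turn = √(94.247780² + 31.5²) = √(8882.6440 + 992.25) = √9874.8940 = 99.372501
L = 4.25 × 99.372501 = 422.333129
V = π·1.5² × L = 7.068583 × 422.333129 = 2985.296977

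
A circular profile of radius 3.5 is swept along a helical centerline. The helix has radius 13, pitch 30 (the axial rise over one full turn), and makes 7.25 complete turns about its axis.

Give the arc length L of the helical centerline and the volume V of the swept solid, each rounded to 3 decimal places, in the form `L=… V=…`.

2πR = 2π·13 = 81.681409
per-turn = √(81.681409² + 30²) = √(6671.8526 + 900) = √7571.8526 = 87.016393
L = 7.25 × 87.016393 = 630.868846
V = π·3.5² × L = 38.484510 × 630.868846 = 24278.678421

L=630.869 V=24278.678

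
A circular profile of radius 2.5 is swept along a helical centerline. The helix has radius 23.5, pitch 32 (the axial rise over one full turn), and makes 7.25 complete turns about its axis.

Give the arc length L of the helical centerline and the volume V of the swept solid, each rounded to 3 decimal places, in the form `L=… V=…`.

L=1095.349 V=21507.126

2πR = 2π·23.5 = 147.654855
per-turn = √(147.654855² + 32²) = √(21801.9561 + 1024) = √22825.9561 = 151.082614
L = 7.25 × 151.082614 = 1095.348948
V = π·2.5² × L = 19.634954 × 1095.348948 = 21507.126308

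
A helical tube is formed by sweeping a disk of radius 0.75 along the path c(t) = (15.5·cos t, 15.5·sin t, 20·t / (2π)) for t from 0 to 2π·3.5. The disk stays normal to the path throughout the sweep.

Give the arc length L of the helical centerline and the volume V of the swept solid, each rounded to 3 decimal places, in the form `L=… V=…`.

L=347.976 V=614.925

2πR = 2π·15.5 = 97.389372
per-turn = √(97.389372² + 20²) = √(9484.6898 + 400) = √9884.6898 = 99.421777
L = 3.5 × 99.421777 = 347.976221
V = π·0.75² × L = 1.767146 × 347.976221 = 614.924741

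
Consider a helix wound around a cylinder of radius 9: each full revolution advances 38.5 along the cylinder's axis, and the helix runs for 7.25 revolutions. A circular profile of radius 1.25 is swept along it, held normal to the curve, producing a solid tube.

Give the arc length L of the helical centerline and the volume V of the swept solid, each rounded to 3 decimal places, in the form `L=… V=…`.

L=495.976 V=2434.618

2πR = 2π·9 = 56.548668
per-turn = √(56.548668² + 38.5²) = √(3197.7518 + 1482.25) = √4680.0018 = 68.410539
L = 7.25 × 68.410539 = 495.976407
V = π·1.25² × L = 4.908739 × 495.976407 = 2434.618493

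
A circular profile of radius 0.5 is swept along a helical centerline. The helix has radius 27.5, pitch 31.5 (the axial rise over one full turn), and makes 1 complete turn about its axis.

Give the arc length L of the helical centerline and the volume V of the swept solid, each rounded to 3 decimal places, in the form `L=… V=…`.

2πR = 2π·27.5 = 172.787596
per-turn = √(172.787596² + 31.5²) = √(29855.5533 + 992.25) = √30847.8033 = 175.635427
L = 1 × 175.635427 = 175.635427
V = π·0.5² × L = 0.785398 × 175.635427 = 137.943742

L=175.635 V=137.944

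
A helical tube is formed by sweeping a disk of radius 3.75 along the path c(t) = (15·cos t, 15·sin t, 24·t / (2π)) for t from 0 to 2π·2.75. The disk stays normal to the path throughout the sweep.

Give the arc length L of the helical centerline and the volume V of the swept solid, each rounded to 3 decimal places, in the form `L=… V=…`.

2πR = 2π·15 = 94.247780
per-turn = √(94.247780² + 24²) = √(8882.6440 + 576) = √9458.6440 = 97.255560
L = 2.75 × 97.255560 = 267.452790
V = π·3.75² × L = 44.178647 × 267.452790 = 11815.702322

L=267.453 V=11815.702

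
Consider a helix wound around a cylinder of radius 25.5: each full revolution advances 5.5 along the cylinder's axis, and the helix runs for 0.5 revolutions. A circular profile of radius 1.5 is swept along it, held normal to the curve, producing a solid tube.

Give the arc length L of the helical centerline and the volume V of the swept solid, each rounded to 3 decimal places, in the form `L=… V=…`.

2πR = 2π·25.5 = 160.221225
per-turn = √(160.221225² + 5.5²) = √(25670.8410 + 30.25) = √25701.0910 = 160.315598
L = 0.5 × 160.315598 = 80.157799
V = π·1.5² × L = 7.068583 × 80.157799 = 566.602094

L=80.158 V=566.602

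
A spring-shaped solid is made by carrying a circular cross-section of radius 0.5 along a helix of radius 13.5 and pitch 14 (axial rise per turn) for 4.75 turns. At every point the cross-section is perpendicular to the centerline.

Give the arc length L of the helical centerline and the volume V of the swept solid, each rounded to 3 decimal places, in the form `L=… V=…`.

L=408.360 V=320.725

2πR = 2π·13.5 = 84.823002
per-turn = √(84.823002² + 14²) = √(7194.9416 + 196) = √7390.9416 = 85.970586
L = 4.75 × 85.970586 = 408.360282
V = π·0.5² × L = 0.785398 × 408.360282 = 320.725416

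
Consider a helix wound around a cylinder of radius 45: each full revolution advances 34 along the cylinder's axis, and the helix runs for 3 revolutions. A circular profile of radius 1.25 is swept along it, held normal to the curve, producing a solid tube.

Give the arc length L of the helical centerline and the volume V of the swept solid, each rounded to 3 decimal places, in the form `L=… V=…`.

2πR = 2π·45 = 282.743339
per-turn = √(282.743339² + 34²) = √(79943.7956 + 1156) = √81099.7956 = 284.780259
L = 3 × 284.780259 = 854.340776
V = π·1.25² × L = 4.908739 × 854.340776 = 4193.735475

L=854.341 V=4193.735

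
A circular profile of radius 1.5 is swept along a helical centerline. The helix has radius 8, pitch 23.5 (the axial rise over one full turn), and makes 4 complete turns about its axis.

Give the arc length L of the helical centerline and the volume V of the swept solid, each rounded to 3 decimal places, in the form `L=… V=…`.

2πR = 2π·8 = 50.265482
per-turn = √(50.265482² + 23.5²) = √(2526.6187 + 552.25) = √3078.8687 = 55.487555
L = 4 × 55.487555 = 221.950219
V = π·1.5² × L = 7.068583 × 221.950219 = 1568.873648

L=221.950 V=1568.874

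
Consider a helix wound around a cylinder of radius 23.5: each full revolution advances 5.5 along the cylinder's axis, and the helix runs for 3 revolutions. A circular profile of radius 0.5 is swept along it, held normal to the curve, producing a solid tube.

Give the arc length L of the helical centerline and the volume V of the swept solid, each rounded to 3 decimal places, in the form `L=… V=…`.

L=443.272 V=348.145

2πR = 2π·23.5 = 147.654855
per-turn = √(147.654855² + 5.5²) = √(21801.9561 + 30.25) = √21832.2061 = 147.757254
L = 3 × 147.757254 = 443.271762
V = π·0.5² × L = 0.785398 × 443.271762 = 348.144828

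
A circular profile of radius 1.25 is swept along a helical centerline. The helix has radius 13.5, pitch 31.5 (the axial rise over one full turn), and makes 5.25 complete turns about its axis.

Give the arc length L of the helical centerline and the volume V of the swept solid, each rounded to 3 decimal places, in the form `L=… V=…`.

L=475.036 V=2331.829

2πR = 2π·13.5 = 84.823002
per-turn = √(84.823002² + 31.5²) = √(7194.9416 + 992.25) = √8187.1916 = 90.483101
L = 5.25 × 90.483101 = 475.036281
V = π·1.25² × L = 4.908739 × 475.036281 = 2331.828894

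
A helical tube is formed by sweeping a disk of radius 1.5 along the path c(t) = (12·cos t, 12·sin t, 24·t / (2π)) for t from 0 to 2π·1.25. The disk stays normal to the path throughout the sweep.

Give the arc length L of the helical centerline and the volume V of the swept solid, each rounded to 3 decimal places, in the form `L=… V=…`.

L=98.907 V=699.134

2πR = 2π·12 = 75.398224
per-turn = √(75.398224² + 24²) = √(5684.8921 + 576) = √6260.8921 = 79.125799
L = 1.25 × 79.125799 = 98.907249
V = π·1.5² × L = 7.068583 × 98.907249 = 699.134147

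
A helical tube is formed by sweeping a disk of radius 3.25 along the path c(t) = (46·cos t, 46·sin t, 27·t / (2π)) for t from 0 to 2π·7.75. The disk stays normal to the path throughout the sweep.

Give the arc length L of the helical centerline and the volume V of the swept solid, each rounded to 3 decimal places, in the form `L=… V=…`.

L=2249.708 V=74652.226

2πR = 2π·46 = 289.026524
per-turn = √(289.026524² + 27²) = √(83536.3317 + 729) = √84265.3317 = 290.284915
L = 7.75 × 290.284915 = 2249.708088
V = π·3.25² × L = 33.183072 × 2249.708088 = 74652.226379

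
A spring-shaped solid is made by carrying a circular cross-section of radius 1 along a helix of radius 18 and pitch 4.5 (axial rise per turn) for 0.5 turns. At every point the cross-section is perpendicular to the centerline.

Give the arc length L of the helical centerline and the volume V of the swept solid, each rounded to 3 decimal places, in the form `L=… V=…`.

L=56.593 V=177.793

2πR = 2π·18 = 113.097336
per-turn = √(113.097336² + 4.5²) = √(12791.0073 + 20.25) = √12811.2573 = 113.186825
L = 0.5 × 113.186825 = 56.593412
V = π·1² × L = 3.141593 × 56.593412 = 177.793449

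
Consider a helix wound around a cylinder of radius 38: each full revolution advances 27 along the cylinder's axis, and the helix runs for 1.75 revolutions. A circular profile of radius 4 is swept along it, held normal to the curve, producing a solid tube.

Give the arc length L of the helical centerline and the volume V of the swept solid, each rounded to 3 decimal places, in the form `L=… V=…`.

2πR = 2π·38 = 238.761042
per-turn = √(238.761042² + 27²) = √(57006.8350 + 729) = √57735.8350 = 240.282823
L = 1.75 × 240.282823 = 420.494940
V = π·4² × L = 50.265482 × 420.494940 = 21136.381041

L=420.495 V=21136.381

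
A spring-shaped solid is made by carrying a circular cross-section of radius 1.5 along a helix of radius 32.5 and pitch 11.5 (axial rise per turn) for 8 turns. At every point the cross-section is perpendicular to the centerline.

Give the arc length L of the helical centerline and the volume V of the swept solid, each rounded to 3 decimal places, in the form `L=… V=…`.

L=1636.217 V=11565.734

2πR = 2π·32.5 = 204.203522
per-turn = √(204.203522² + 11.5²) = √(41699.0786 + 132.25) = √41831.3286 = 204.527085
L = 8 × 204.527085 = 1636.216682
V = π·1.5² × L = 7.068583 × 1636.216682 = 11565.734192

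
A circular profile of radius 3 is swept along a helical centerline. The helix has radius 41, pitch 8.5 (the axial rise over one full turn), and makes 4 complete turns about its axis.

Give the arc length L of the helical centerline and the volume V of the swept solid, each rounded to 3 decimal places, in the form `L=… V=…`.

2πR = 2π·41 = 257.610598
per-turn = √(257.610598² + 8.5²) = √(66363.2200 + 72.25) = √66435.4700 = 257.750790
L = 4 × 257.750790 = 1031.003162
V = π·3² × L = 28.274334 × 1031.003162 = 29150.927634

L=1031.003 V=29150.928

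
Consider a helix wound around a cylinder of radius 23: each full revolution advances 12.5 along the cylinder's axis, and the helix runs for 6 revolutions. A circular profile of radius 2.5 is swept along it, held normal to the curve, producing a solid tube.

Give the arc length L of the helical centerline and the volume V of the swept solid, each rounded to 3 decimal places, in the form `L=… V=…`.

2πR = 2π·23 = 144.513262
per-turn = √(144.513262² + 12.5²) = √(20884.0829 + 156.25) = √21040.3329 = 145.052862
L = 6 × 145.052862 = 870.317175
V = π·2.5² × L = 19.634954 × 870.317175 = 17088.637768

L=870.317 V=17088.638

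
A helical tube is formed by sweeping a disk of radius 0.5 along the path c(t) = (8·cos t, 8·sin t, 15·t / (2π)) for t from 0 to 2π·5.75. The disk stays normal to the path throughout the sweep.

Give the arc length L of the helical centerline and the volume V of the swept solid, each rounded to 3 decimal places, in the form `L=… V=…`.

L=301.621 V=236.893

2πR = 2π·8 = 50.265482
per-turn = √(50.265482² + 15²) = √(2526.6187 + 225) = √2751.6187 = 52.455874
L = 5.75 × 52.455874 = 301.621276
V = π·0.5² × L = 0.785398 × 301.621276 = 236.892796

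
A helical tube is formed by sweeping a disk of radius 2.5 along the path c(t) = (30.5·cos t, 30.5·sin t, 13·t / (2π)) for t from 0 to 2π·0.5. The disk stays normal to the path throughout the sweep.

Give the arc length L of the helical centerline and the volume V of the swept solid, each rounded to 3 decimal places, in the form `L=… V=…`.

2πR = 2π·30.5 = 191.637152
per-turn = √(191.637152² + 13²) = √(36724.7980 + 169) = √36893.7980 = 192.077583
L = 0.5 × 192.077583 = 96.038792
V = π·2.5² × L = 19.634954 × 96.038792 = 1885.717264

L=96.039 V=1885.717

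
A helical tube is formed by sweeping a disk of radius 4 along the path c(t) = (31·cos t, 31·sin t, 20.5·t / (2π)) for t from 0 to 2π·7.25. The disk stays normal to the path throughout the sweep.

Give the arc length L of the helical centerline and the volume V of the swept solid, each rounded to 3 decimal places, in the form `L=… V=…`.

2πR = 2π·31 = 194.778745
per-turn = √(194.778745² + 20.5²) = √(37938.7593 + 420.25) = √38359.0093 = 195.854562
L = 7.25 × 195.854562 = 1419.945572
V = π·4² × L = 50.265482 × 1419.945572 = 71374.249237

L=1419.946 V=71374.249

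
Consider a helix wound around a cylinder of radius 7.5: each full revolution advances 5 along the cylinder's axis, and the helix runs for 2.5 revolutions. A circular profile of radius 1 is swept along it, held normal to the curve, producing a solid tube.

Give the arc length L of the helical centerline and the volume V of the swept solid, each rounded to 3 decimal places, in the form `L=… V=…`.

2πR = 2π·7.5 = 47.123890
per-turn = √(47.123890² + 5²) = √(2220.6610 + 25) = √2245.6610 = 47.388406
L = 2.5 × 47.388406 = 118.471014
V = π·1² × L = 3.141593 × 118.471014 = 372.187668

L=118.471 V=372.188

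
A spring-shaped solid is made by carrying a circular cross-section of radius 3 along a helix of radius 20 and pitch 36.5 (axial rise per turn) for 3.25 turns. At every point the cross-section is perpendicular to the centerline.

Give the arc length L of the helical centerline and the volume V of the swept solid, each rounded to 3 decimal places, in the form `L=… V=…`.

L=425.286 V=12024.679

2πR = 2π·20 = 125.663706
per-turn = √(125.663706² + 36.5²) = √(15791.3670 + 1332.25) = √17123.6170 = 130.857239
L = 3.25 × 130.857239 = 425.286027
V = π·3² × L = 28.274334 × 425.286027 = 12024.679131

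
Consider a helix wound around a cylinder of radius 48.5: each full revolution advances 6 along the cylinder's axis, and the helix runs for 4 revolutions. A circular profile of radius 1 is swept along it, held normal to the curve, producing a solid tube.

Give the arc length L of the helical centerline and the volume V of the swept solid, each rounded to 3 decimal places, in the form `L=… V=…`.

2πR = 2π·48.5 = 304.734487
per-turn = √(304.734487² + 6²) = √(92863.1078 + 36) = √92899.1078 = 304.793549
L = 4 × 304.793549 = 1219.174198
V = π·1² × L = 3.141593 × 1219.174198 = 3830.148704

L=1219.174 V=3830.149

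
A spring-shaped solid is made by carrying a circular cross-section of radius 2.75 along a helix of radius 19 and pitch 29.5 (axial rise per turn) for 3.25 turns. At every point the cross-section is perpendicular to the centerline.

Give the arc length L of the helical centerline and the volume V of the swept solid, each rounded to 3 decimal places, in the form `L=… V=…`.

2πR = 2π·19 = 119.380521
per-turn = √(119.380521² + 29.5²) = √(14251.7088 + 870.25) = √15121.9588 = 122.971374
L = 3.25 × 122.971374 = 399.656965
V = π·2.75² × L = 23.758294 × 399.656965 = 9495.167841

L=399.657 V=9495.168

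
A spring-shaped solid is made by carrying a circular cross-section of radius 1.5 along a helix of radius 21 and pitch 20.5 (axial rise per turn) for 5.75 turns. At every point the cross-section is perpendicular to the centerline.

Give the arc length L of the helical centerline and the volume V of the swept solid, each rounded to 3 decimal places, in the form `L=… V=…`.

L=767.797 V=5427.236

2πR = 2π·21 = 131.946891
per-turn = √(131.946891² + 20.5²) = √(17409.9822 + 420.25) = √17830.2322 = 133.529892
L = 5.75 × 133.529892 = 767.796881
V = π·1.5² × L = 7.068583 × 767.796881 = 5427.236344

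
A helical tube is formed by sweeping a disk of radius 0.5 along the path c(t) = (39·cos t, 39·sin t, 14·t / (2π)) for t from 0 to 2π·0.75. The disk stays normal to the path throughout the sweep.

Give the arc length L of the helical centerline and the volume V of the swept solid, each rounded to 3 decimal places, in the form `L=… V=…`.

L=184.083 V=144.578

2πR = 2π·39 = 245.044227
per-turn = √(245.044227² + 14²) = √(60046.6732 + 196) = √60242.6732 = 245.443829
L = 0.75 × 245.443829 = 184.082872
V = π·0.5² × L = 0.785398 × 184.082872 = 144.578349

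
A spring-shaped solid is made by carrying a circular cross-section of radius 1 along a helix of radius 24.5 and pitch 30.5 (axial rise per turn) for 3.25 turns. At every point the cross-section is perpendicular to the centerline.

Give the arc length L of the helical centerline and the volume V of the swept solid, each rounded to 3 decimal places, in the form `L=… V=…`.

L=510.024 V=1602.288

2πR = 2π·24.5 = 153.938040
per-turn = √(153.938040² + 30.5²) = √(23696.9202 + 930.25) = √24627.1702 = 156.930463
L = 3.25 × 156.930463 = 510.024004
V = π·1² × L = 3.141593 × 510.024004 = 1602.287665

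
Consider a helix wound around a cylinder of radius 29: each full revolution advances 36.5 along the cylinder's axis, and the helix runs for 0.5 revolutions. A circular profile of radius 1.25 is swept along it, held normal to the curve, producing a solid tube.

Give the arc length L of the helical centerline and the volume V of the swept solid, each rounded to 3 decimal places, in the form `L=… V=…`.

2πR = 2π·29 = 182.212374
per-turn = √(182.212374² + 36.5²) = √(33201.3492 + 1332.25) = √34533.5992 = 185.832180
L = 0.5 × 185.832180 = 92.916090
V = π·1.25² × L = 4.908739 × 92.916090 = 456.100791

L=92.916 V=456.101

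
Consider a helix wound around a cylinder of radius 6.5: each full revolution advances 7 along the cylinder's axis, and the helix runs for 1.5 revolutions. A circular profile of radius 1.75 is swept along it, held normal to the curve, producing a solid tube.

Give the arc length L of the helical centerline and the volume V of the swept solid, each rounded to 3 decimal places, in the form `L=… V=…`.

2πR = 2π·6.5 = 40.840704
per-turn = √(40.840704² + 7²) = √(1667.9631 + 49) = √1716.9631 = 41.436254
L = 1.5 × 41.436254 = 62.154381
V = π·1.75² × L = 9.621128 × 62.154381 = 597.995224

L=62.154 V=597.995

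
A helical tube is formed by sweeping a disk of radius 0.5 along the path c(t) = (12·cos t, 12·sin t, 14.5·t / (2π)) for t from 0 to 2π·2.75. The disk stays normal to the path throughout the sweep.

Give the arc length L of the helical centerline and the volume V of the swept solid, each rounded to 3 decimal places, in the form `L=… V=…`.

L=211.145 V=165.833

2πR = 2π·12 = 75.398224
per-turn = √(75.398224² + 14.5²) = √(5684.8921 + 210.25) = √5895.1421 = 76.779829
L = 2.75 × 76.779829 = 211.144530
V = π·0.5² × L = 0.785398 × 211.144530 = 165.832526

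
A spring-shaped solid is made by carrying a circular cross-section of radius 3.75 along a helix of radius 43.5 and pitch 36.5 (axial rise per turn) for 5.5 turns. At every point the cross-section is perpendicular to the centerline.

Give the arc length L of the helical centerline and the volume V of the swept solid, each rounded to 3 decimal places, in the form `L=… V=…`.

L=1516.597 V=67001.217

2πR = 2π·43.5 = 273.318561
per-turn = √(273.318561² + 36.5²) = √(74703.0357 + 1332.25) = √76035.2857 = 275.744965
L = 5.5 × 275.744965 = 1516.597307
V = π·3.75² × L = 44.178647 × 1516.597307 = 67001.216616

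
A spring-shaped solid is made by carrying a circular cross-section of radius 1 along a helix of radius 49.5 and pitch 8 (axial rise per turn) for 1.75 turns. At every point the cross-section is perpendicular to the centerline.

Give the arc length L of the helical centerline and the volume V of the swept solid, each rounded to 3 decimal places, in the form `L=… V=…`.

L=544.461 V=1710.475

2πR = 2π·49.5 = 311.017673
per-turn = √(311.017673² + 8²) = √(96731.9927 + 64) = √96795.9927 = 311.120544
L = 1.75 × 311.120544 = 544.460952
V = π·1² × L = 3.141593 × 544.460952 = 1710.474526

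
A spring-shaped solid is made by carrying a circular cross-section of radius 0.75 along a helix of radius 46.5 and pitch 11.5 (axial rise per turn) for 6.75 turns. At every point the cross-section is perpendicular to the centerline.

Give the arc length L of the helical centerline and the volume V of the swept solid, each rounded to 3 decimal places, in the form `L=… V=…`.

2πR = 2π·46.5 = 292.168117
per-turn = √(292.168117² + 11.5²) = √(85362.2085 + 132.25) = √85494.4585 = 292.394354
L = 6.75 × 292.394354 = 1973.661892
V = π·0.75² × L = 1.767146 × 1973.661892 = 3487.748457

L=1973.662 V=3487.748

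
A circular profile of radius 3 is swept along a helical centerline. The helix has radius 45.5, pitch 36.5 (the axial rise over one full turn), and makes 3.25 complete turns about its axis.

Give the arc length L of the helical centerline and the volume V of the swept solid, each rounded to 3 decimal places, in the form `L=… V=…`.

L=936.668 V=26483.666

2πR = 2π·45.5 = 285.884931
per-turn = √(285.884931² + 36.5²) = √(81730.1940 + 1332.25) = √83062.4440 = 288.205559
L = 3.25 × 288.205559 = 936.668066
V = π·3² × L = 28.274334 × 936.668066 = 26483.665625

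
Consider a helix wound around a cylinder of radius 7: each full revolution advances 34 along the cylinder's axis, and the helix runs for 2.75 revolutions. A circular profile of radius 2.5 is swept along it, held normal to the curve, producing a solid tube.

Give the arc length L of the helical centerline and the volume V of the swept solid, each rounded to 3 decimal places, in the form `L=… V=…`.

2πR = 2π·7 = 43.982297
per-turn = √(43.982297² + 34²) = √(1934.4425 + 1156) = √3090.4425 = 55.591748
L = 2.75 × 55.591748 = 152.877307
V = π·2.5² × L = 19.634954 × 152.877307 = 3001.738912

L=152.877 V=3001.739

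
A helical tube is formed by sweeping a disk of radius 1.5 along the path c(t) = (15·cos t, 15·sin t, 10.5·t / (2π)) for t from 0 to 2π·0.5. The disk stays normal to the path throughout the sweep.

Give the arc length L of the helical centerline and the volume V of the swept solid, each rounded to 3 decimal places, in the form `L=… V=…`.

L=47.415 V=335.160

2πR = 2π·15 = 94.247780
per-turn = √(94.247780² + 10.5²) = √(8882.6440 + 110.25) = √8992.8940 = 94.830870
L = 0.5 × 94.830870 = 47.415435
V = π·1.5² × L = 7.068583 × 47.415435 = 335.159961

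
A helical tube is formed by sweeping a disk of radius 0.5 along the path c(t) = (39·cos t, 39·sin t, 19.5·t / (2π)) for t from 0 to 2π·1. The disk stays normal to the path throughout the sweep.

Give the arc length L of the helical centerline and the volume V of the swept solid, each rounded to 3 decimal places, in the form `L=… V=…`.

2πR = 2π·39 = 245.044227
per-turn = √(245.044227² + 19.5²) = √(60046.6732 + 380.25) = √60426.9232 = 245.818883
L = 1 × 245.818883 = 245.818883
V = π·0.5² × L = 0.785398 × 245.818883 = 193.065699

L=245.819 V=193.066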